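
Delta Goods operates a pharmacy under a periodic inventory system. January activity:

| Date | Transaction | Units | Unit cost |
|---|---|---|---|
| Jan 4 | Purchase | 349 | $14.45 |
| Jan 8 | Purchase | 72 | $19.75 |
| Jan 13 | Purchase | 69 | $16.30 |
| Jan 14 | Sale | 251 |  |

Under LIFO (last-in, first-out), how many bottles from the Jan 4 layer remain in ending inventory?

Jan 14, 251 sold [LIFO — newest first]: 69 @ $16.30 + 72 @ $19.75 + 110 @ $14.45 = $4,136.20
Ending inventory: 239 @ $14.45 = $3,453.55

239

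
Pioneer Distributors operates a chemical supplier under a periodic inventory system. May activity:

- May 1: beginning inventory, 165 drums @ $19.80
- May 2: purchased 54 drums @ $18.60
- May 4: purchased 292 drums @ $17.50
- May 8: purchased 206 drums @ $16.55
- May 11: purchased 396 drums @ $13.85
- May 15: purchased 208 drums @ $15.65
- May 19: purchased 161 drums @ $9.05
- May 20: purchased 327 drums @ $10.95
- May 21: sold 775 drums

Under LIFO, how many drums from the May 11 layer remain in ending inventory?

May 21, 775 sold [LIFO — newest first]: 327 @ $10.95 + 161 @ $9.05 + 208 @ $15.65 + 79 @ $13.85 = $9,387.05
Ending inventory: 165 @ $19.80 + 54 @ $18.60 + 292 @ $17.50 + 206 @ $16.55 + 317 @ $13.85 = $17,181.15
Check: goods available $26,568.20 = COGS $9,387.05 + ending $17,181.15

317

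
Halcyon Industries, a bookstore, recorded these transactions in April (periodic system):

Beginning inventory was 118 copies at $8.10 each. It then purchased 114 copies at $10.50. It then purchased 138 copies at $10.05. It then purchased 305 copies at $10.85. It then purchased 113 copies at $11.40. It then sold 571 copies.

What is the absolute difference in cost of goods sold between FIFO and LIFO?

$421.30

FIFO COGS: 118 @ $8.10 + 114 @ $10.50 + 138 @ $10.05 + 201 @ $10.85 = $5,720.55
LIFO COGS: 113 @ $11.40 + 305 @ $10.85 + 138 @ $10.05 + 15 @ $10.50 = $6,141.85
Difference = |$5,720.55 − $6,141.85| = $421.30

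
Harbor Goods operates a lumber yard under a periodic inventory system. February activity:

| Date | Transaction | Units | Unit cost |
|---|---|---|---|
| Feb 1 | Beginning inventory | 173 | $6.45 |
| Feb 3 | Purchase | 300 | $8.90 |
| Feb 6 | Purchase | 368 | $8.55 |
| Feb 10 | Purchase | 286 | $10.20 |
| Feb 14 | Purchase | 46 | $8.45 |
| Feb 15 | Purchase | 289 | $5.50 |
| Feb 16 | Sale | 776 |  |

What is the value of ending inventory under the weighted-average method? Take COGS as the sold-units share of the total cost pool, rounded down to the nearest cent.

Ending inventory = $5,549.78

Feb 16, sell 776: 776/1462 × $11,827.65 → $6,277.87
Ending inventory (cost pool remaining) = $5,549.78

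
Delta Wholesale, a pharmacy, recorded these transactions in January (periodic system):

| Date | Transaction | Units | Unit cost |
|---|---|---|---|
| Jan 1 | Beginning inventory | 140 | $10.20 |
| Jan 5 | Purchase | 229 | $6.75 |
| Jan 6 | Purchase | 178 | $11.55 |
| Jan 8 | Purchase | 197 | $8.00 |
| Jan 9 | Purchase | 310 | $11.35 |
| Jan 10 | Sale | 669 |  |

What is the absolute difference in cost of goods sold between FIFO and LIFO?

$959.95

FIFO COGS: 140 @ $10.20 + 229 @ $6.75 + 178 @ $11.55 + 122 @ $8.00 = $6,005.65
LIFO COGS: 310 @ $11.35 + 197 @ $8.00 + 162 @ $11.55 = $6,965.60
Difference = |$6,005.65 − $6,965.60| = $959.95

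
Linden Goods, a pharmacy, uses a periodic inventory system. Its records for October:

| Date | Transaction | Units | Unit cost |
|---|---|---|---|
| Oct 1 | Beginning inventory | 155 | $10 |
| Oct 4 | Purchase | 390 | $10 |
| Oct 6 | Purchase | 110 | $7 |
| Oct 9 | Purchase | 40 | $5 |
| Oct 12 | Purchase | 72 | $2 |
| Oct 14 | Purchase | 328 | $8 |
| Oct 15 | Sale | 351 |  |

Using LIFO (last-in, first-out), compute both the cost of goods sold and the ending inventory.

COGS = $2,670; ending inventory = $6,518

Oct 15, 351 sold [LIFO — newest first]: 328 @ $8 + 23 @ $2 = $2,670
Ending inventory: 155 @ $10 + 390 @ $10 + 110 @ $7 + 40 @ $5 + 49 @ $2 = $6,518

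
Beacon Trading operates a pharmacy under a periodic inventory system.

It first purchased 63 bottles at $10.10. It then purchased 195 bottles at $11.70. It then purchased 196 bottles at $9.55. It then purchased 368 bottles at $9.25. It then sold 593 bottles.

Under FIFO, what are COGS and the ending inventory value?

Sale 1 (593) [FIFO — oldest first]: 63 @ $10.10 + 195 @ $11.70 + 196 @ $9.55 + 139 @ $9.25 = $6,075.35
Ending inventory: 229 @ $9.25 = $2,118.25

COGS = $6,075.35; ending inventory = $2,118.25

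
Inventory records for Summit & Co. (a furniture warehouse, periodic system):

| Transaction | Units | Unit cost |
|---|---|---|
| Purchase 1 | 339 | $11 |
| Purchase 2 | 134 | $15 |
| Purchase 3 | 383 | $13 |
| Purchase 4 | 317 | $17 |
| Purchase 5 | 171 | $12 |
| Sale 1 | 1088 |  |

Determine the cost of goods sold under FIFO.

COGS = $14,662

Sale 1 (1088) [FIFO — oldest first]: 339 @ $11 + 134 @ $15 + 383 @ $13 + 232 @ $17 = $14,662
Ending inventory: 85 @ $17 + 171 @ $12 = $3,497
Check: goods available $18,159 = COGS $14,662 + ending $3,497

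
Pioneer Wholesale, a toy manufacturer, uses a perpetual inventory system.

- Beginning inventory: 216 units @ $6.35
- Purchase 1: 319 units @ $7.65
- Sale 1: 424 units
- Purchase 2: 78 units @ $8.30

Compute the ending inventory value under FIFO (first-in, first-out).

Sale 1 (424) [FIFO — oldest first]: 216 @ $6.35 + 208 @ $7.65 = $2,962.80
Ending inventory: 111 @ $7.65 + 78 @ $8.30 = $1,496.55

Ending inventory = $1,496.55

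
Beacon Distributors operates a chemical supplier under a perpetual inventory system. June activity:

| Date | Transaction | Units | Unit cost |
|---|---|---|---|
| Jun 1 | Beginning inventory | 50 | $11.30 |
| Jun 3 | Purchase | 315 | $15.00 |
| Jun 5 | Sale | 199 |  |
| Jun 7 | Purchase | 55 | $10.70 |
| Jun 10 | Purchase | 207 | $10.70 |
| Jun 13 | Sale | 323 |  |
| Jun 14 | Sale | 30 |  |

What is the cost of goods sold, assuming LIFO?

COGS = $7,153.40

Jun 5, 199 sold [LIFO — newest first]: 199 @ $15.00 = $2,985.00
Jun 13, 323 sold [LIFO — newest first]: 207 @ $10.70 + 55 @ $10.70 + 61 @ $15.00 = $3,718.40
Jun 14, 30 sold [LIFO — newest first]: 30 @ $15.00 = $450.00
Total COGS = $2,985.00 + $3,718.40 + $450.00 = $7,153.40
Ending inventory: 50 @ $11.30 + 25 @ $15.00 = $940.00
Check: goods available $8,093.40 = COGS $7,153.40 + ending $940.00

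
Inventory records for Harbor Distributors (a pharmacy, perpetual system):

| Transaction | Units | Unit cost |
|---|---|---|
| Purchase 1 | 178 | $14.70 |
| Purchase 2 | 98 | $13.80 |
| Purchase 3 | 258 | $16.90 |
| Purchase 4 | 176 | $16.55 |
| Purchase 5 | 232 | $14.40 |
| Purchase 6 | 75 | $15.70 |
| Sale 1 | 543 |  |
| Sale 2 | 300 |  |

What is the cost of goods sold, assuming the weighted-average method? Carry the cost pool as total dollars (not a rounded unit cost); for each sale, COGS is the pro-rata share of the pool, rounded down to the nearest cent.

COGS = $13,063.84

After Purchase 1: 178 on hand, pool $2,616.60 (≈ $14.7000 each)
After Purchase 2: 276 on hand, pool $3,969.00 (≈ $14.3804 each)
After Purchase 3: 534 on hand, pool $8,329.20 (≈ $15.5978 each)
After Purchase 4: 710 on hand, pool $11,242.00 (≈ $15.8338 each)
After Purchase 5: 942 on hand, pool $14,582.80 (≈ $15.4807 each)
After Purchase 6: 1017 on hand, pool $15,760.30 (≈ $15.4969 each)
Sale 1, sell 543: 543/1017 × $15,760.30 → $8,414.79
Sale 2, sell 300: 300/474 × $7,345.51 → $4,649.05
Total COGS = $8,414.79 + $4,649.05 = $13,063.84
Ending inventory (cost pool remaining) = $2,696.46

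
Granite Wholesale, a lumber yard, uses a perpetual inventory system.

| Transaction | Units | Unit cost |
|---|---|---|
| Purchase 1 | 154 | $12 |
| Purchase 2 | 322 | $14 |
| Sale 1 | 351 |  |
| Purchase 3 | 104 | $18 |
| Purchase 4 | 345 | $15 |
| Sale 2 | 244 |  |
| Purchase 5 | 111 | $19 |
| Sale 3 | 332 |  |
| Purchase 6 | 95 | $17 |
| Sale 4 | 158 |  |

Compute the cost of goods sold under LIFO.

Sale 1 (351) [LIFO — newest first]: 322 @ $14 + 29 @ $12 = $4,856
Sale 2 (244) [LIFO — newest first]: 244 @ $15 = $3,660
Sale 3 (332) [LIFO — newest first]: 111 @ $19 + 101 @ $15 + 104 @ $18 + 16 @ $12 = $5,688
Sale 4 (158) [LIFO — newest first]: 95 @ $17 + 63 @ $12 = $2,371
Total COGS = $4,856 + $3,660 + $5,688 + $2,371 = $16,575
Ending inventory: 46 @ $12 = $552

COGS = $16,575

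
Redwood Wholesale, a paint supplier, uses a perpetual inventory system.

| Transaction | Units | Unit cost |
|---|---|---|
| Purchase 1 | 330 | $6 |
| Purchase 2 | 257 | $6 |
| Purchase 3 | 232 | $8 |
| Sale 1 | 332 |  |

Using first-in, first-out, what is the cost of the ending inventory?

Ending inventory = $3,386

Sale 1 (332) [FIFO — oldest first]: 330 @ $6 + 2 @ $6 = $1,992
Ending inventory: 255 @ $6 + 232 @ $8 = $3,386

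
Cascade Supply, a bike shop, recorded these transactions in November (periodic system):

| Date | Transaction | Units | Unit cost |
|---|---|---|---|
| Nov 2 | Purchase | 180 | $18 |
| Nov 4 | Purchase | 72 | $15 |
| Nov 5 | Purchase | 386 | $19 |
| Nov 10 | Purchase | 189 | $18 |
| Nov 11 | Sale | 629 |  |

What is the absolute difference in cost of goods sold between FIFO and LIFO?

FIFO COGS: 180 @ $18 + 72 @ $15 + 377 @ $19 = $11,483
LIFO COGS: 189 @ $18 + 386 @ $19 + 54 @ $15 = $11,546
Difference = |$11,483 − $11,546| = $63

$63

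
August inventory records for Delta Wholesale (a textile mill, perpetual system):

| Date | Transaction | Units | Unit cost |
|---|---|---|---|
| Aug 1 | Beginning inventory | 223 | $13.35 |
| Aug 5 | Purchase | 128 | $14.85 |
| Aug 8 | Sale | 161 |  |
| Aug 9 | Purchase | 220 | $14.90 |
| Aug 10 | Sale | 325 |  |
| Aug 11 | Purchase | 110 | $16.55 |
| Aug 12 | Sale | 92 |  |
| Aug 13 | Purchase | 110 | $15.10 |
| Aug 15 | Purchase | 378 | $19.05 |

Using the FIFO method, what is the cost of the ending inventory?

Aug 8, 161 sold [FIFO — oldest first]: 161 @ $13.35 = $2,149.35
Aug 10, 325 sold [FIFO — oldest first]: 62 @ $13.35 + 128 @ $14.85 + 135 @ $14.90 = $4,740.00
Aug 12, 92 sold [FIFO — oldest first]: 85 @ $14.90 + 7 @ $16.55 = $1,382.35
Total COGS = $2,149.35 + $4,740.00 + $1,382.35 = $8,271.70
Ending inventory: 103 @ $16.55 + 110 @ $15.10 + 378 @ $19.05 = $10,566.55
Check: goods available $18,838.25 = COGS $8,271.70 + ending $10,566.55

Ending inventory = $10,566.55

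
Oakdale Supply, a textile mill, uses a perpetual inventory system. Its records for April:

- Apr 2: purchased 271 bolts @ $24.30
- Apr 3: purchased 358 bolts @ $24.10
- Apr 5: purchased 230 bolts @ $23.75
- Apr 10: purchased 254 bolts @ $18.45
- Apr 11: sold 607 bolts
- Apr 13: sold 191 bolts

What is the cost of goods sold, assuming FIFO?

COGS = $19,226.85

Apr 11, 607 sold [FIFO — oldest first]: 271 @ $24.30 + 336 @ $24.10 = $14,682.90
Apr 13, 191 sold [FIFO — oldest first]: 22 @ $24.10 + 169 @ $23.75 = $4,543.95
Total COGS = $14,682.90 + $4,543.95 = $19,226.85
Ending inventory: 61 @ $23.75 + 254 @ $18.45 = $6,135.05
Check: goods available $25,361.90 = COGS $19,226.85 + ending $6,135.05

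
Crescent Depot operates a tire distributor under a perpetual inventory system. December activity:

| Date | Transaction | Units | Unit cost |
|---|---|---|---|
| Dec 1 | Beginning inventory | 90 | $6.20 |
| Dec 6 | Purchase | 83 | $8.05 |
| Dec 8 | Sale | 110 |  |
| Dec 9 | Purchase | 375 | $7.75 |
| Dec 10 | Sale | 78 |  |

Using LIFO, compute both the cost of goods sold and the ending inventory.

Dec 8, 110 sold [LIFO — newest first]: 83 @ $8.05 + 27 @ $6.20 = $835.55
Dec 10, 78 sold [LIFO — newest first]: 78 @ $7.75 = $604.50
Total COGS = $835.55 + $604.50 = $1,440.05
Ending inventory: 63 @ $6.20 + 297 @ $7.75 = $2,692.35

COGS = $1,440.05; ending inventory = $2,692.35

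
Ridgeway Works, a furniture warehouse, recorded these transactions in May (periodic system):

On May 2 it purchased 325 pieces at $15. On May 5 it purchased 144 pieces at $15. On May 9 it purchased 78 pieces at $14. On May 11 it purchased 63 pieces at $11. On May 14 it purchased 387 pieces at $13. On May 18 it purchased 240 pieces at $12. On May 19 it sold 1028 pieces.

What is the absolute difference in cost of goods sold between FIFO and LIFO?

$627

FIFO COGS: 325 @ $15 + 144 @ $15 + 78 @ $14 + 63 @ $11 + 387 @ $13 + 31 @ $12 = $14,223
LIFO COGS: 240 @ $12 + 387 @ $13 + 63 @ $11 + 78 @ $14 + 144 @ $15 + 116 @ $15 = $13,596
Difference = |$14,223 − $13,596| = $627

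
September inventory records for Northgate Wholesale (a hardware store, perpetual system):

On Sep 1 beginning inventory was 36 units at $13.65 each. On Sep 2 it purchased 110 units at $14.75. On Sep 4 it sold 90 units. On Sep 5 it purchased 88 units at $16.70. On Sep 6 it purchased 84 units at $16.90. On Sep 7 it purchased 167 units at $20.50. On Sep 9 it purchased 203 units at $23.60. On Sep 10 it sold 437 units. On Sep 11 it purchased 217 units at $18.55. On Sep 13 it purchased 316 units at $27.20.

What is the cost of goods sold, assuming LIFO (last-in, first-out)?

COGS = $10,674.10

Sep 4, 90 sold [LIFO — newest first]: 90 @ $14.75 = $1,327.50
Sep 10, 437 sold [LIFO — newest first]: 203 @ $23.60 + 167 @ $20.50 + 67 @ $16.90 = $9,346.60
Total COGS = $1,327.50 + $9,346.60 = $10,674.10
Ending inventory: 36 @ $13.65 + 20 @ $14.75 + 88 @ $16.70 + 17 @ $16.90 + 217 @ $18.55 + 316 @ $27.20 = $15,163.85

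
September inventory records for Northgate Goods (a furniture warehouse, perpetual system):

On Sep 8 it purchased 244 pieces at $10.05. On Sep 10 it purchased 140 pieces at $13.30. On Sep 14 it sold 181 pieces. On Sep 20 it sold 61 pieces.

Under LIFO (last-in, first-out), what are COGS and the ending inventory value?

Sep 14, 181 sold [LIFO — newest first]: 140 @ $13.30 + 41 @ $10.05 = $2,274.05
Sep 20, 61 sold [LIFO — newest first]: 61 @ $10.05 = $613.05
Total COGS = $2,274.05 + $613.05 = $2,887.10
Ending inventory: 142 @ $10.05 = $1,427.10

COGS = $2,887.10; ending inventory = $1,427.10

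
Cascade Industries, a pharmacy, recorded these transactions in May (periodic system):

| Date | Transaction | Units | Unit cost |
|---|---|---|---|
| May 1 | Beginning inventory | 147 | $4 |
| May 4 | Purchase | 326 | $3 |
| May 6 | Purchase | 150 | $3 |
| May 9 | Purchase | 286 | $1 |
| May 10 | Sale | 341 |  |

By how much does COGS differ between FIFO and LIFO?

FIFO COGS: 147 @ $4 + 194 @ $3 = $1,170
LIFO COGS: 286 @ $1 + 55 @ $3 = $451
Difference = |$1,170 − $451| = $719

$719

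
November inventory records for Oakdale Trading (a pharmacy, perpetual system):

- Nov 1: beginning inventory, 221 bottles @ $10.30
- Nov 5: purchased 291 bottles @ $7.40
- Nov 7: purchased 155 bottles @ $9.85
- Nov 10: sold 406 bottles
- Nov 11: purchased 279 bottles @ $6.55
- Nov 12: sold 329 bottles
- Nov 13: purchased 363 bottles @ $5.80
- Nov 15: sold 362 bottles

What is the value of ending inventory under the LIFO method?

Nov 10, 406 sold [LIFO — newest first]: 155 @ $9.85 + 251 @ $7.40 = $3,384.15
Nov 12, 329 sold [LIFO — newest first]: 279 @ $6.55 + 40 @ $7.40 + 10 @ $10.30 = $2,226.45
Nov 15, 362 sold [LIFO — newest first]: 362 @ $5.80 = $2,099.60
Total COGS = $3,384.15 + $2,226.45 + $2,099.60 = $7,710.20
Ending inventory: 211 @ $10.30 + 1 @ $5.80 = $2,179.10
Check: goods available $9,889.30 = COGS $7,710.20 + ending $2,179.10

Ending inventory = $2,179.10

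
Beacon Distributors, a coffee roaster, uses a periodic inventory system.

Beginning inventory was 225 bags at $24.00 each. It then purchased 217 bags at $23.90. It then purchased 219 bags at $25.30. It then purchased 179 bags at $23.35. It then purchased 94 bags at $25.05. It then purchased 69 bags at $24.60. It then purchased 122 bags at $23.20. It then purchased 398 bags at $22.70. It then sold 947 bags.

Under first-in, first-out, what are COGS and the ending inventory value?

Sale 1 (947) [FIFO — oldest first]: 225 @ $24.00 + 217 @ $23.90 + 219 @ $25.30 + 179 @ $23.35 + 94 @ $25.05 + 13 @ $24.60 = $22,981.15
Ending inventory: 56 @ $24.60 + 122 @ $23.20 + 398 @ $22.70 = $13,242.60

COGS = $22,981.15; ending inventory = $13,242.60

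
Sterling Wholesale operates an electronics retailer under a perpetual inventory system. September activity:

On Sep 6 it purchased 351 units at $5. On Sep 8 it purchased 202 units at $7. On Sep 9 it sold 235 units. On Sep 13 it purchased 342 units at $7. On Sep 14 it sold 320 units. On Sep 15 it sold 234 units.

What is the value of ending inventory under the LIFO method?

Sep 9, 235 sold [LIFO — newest first]: 202 @ $7 + 33 @ $5 = $1,579
Sep 14, 320 sold [LIFO — newest first]: 320 @ $7 = $2,240
Sep 15, 234 sold [LIFO — newest first]: 22 @ $7 + 212 @ $5 = $1,214
Total COGS = $1,579 + $2,240 + $1,214 = $5,033
Ending inventory: 106 @ $5 = $530
Check: goods available $5,563 = COGS $5,033 + ending $530

Ending inventory = $530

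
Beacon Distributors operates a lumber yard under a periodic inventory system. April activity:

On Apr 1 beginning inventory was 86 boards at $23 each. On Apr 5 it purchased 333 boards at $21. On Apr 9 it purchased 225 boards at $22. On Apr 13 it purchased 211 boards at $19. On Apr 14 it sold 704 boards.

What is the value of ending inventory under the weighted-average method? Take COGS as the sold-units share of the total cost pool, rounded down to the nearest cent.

Apr 14, sell 704: 704/855 × $17,930.00 → $14,763.41
Ending inventory (cost pool remaining) = $3,166.59

Ending inventory = $3,166.59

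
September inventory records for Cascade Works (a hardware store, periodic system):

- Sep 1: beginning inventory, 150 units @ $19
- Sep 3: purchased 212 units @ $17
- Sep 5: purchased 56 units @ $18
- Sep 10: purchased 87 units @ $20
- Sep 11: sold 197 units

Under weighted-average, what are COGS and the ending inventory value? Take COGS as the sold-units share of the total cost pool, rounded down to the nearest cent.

COGS = $3,589.69; ending inventory = $5,612.31

Sep 11, sell 197: 197/505 × $9,202.00 → $3,589.69
Ending inventory (cost pool remaining) = $5,612.31
Check: goods available $9,202.00 = COGS $3,589.69 + ending $5,612.31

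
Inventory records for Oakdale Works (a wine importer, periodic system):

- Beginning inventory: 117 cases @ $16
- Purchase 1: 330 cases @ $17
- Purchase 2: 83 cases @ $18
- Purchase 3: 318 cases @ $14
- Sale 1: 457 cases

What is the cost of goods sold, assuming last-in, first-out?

Sale 1 (457) [LIFO — newest first]: 318 @ $14 + 83 @ $18 + 56 @ $17 = $6,898
Ending inventory: 117 @ $16 + 274 @ $17 = $6,530

COGS = $6,898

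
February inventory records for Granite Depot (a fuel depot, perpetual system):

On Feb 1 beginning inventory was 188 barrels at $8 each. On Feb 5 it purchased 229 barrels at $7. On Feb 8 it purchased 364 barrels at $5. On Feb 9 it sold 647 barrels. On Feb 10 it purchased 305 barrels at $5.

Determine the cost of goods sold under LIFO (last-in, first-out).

COGS = $3,855

Feb 9, 647 sold [LIFO — newest first]: 364 @ $5 + 229 @ $7 + 54 @ $8 = $3,855
Ending inventory: 134 @ $8 + 305 @ $5 = $2,597
Check: goods available $6,452 = COGS $3,855 + ending $2,597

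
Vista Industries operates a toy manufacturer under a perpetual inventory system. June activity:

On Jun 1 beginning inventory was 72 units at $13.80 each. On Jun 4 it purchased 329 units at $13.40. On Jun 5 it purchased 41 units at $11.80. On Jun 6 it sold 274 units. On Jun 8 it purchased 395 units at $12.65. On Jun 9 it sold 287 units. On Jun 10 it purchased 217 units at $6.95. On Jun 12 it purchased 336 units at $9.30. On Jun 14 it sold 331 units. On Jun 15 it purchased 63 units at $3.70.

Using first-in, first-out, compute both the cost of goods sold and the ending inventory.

Jun 6, 274 sold [FIFO — oldest first]: 72 @ $13.80 + 202 @ $13.40 = $3,700.40
Jun 9, 287 sold [FIFO — oldest first]: 127 @ $13.40 + 41 @ $11.80 + 119 @ $12.65 = $3,690.95
Jun 14, 331 sold [FIFO — oldest first]: 276 @ $12.65 + 55 @ $6.95 = $3,873.65
Total COGS = $3,700.40 + $3,690.95 + $3,873.65 = $11,265.00
Ending inventory: 162 @ $6.95 + 336 @ $9.30 + 63 @ $3.70 = $4,483.80
Check: goods available $15,748.80 = COGS $11,265.00 + ending $4,483.80

COGS = $11,265.00; ending inventory = $4,483.80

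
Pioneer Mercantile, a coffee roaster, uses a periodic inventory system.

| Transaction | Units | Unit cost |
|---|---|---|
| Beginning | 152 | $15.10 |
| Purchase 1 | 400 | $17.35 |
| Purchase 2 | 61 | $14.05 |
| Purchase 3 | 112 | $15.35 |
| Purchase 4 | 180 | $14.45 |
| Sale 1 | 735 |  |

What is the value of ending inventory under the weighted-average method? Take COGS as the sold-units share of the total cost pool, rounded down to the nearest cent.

Sale 1, sell 735: 735/905 × $14,412.45 → $11,705.13
Ending inventory (cost pool remaining) = $2,707.32
Check: goods available $14,412.45 = COGS $11,705.13 + ending $2,707.32

Ending inventory = $2,707.32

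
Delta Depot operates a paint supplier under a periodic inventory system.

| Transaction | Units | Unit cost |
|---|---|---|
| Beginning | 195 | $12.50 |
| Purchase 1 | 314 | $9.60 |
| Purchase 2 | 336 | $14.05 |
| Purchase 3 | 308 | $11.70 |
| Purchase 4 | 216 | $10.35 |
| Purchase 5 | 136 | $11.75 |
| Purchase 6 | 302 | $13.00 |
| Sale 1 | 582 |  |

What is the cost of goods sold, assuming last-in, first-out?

Sale 1 (582) [LIFO — newest first]: 302 @ $13.00 + 136 @ $11.75 + 144 @ $10.35 = $7,014.40
Ending inventory: 195 @ $12.50 + 314 @ $9.60 + 336 @ $14.05 + 308 @ $11.70 + 72 @ $10.35 = $14,521.50

COGS = $7,014.40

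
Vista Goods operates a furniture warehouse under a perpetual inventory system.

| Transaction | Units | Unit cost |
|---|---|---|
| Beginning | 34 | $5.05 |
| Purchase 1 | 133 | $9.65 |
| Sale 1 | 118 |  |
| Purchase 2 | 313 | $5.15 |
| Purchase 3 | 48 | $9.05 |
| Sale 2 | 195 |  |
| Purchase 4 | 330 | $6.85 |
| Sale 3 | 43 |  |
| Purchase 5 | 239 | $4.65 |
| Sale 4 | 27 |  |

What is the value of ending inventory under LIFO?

Sale 1 (118) [LIFO — newest first]: 118 @ $9.65 = $1,138.70
Sale 2 (195) [LIFO — newest first]: 48 @ $9.05 + 147 @ $5.15 = $1,191.45
Sale 3 (43) [LIFO — newest first]: 43 @ $6.85 = $294.55
Sale 4 (27) [LIFO — newest first]: 27 @ $4.65 = $125.55
Total COGS = $1,138.70 + $1,191.45 + $294.55 + $125.55 = $2,750.25
Ending inventory: 34 @ $5.05 + 15 @ $9.65 + 166 @ $5.15 + 287 @ $6.85 + 212 @ $4.65 = $4,123.10
Check: goods available $6,873.35 = COGS $2,750.25 + ending $4,123.10

Ending inventory = $4,123.10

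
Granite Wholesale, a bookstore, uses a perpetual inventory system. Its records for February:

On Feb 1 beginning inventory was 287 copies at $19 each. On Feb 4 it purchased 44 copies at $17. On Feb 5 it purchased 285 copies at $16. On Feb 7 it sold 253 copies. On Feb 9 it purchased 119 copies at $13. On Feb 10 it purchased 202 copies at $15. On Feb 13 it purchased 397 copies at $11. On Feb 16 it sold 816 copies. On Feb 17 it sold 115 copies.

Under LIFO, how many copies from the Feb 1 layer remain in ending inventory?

Feb 7, 253 sold [LIFO — newest first]: 253 @ $16 = $4,048
Feb 16, 816 sold [LIFO — newest first]: 397 @ $11 + 202 @ $15 + 119 @ $13 + 32 @ $16 + 44 @ $17 + 22 @ $19 = $10,622
Feb 17, 115 sold [LIFO — newest first]: 115 @ $19 = $2,185
Total COGS = $4,048 + $10,622 + $2,185 = $16,855
Ending inventory: 150 @ $19 = $2,850
Check: goods available $19,705 = COGS $16,855 + ending $2,850

150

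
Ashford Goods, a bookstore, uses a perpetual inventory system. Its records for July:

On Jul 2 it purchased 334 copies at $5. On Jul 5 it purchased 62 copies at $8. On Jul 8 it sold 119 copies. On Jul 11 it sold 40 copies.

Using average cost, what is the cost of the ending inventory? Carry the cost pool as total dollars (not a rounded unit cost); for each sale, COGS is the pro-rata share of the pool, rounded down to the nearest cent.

Ending inventory = $1,296.33

After Jul 2: 334 on hand, pool $1,670.00 (≈ $5.0000 each)
After Jul 5: 396 on hand, pool $2,166.00 (≈ $5.4697 each)
Jul 8, sell 119: 119/396 × $2,166.00 → $650.89
Jul 11, sell 40: 40/277 × $1,515.11 → $218.78
Total COGS = $650.89 + $218.78 = $869.67
Ending inventory (cost pool remaining) = $1,296.33
Check: goods available $2,166.00 = COGS $869.67 + ending $1,296.33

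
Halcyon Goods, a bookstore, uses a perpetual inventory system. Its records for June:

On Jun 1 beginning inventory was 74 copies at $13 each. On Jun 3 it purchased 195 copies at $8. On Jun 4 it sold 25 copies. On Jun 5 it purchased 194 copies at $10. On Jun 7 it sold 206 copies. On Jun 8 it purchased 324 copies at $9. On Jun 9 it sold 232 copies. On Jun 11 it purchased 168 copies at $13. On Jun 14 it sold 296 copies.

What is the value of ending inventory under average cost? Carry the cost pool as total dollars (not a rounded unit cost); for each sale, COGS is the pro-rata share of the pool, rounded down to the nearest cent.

Ending inventory = $2,066.84

After Jun 1: 74 on hand, pool $962.00 (≈ $13.0000 each)
After Jun 3: 269 on hand, pool $2,522.00 (≈ $9.3755 each)
Jun 4, sell 25: 25/269 × $2,522.00 → $234.38
After Jun 5: 438 on hand, pool $4,227.62 (≈ $9.6521 each)
Jun 7, sell 206: 206/438 × $4,227.62 → $1,988.33
After Jun 8: 556 on hand, pool $5,155.29 (≈ $9.2721 each)
Jun 9, sell 232: 232/556 × $5,155.29 → $2,151.12
After Jun 11: 492 on hand, pool $5,188.17 (≈ $10.5451 each)
Jun 14, sell 296: 296/492 × $5,188.17 → $3,121.33
Total COGS = $234.38 + $1,988.33 + $2,151.12 + $3,121.33 = $7,495.16
Ending inventory (cost pool remaining) = $2,066.84
Check: goods available $9,562.00 = COGS $7,495.16 + ending $2,066.84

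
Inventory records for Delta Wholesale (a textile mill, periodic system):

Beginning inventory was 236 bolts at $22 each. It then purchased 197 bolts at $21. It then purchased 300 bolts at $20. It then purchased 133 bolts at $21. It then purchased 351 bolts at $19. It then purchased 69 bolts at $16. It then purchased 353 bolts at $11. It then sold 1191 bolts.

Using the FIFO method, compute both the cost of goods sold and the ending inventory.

COGS = $24,297; ending inventory = $5,481

Sale 1 (1191) [FIFO — oldest first]: 236 @ $22 + 197 @ $21 + 300 @ $20 + 133 @ $21 + 325 @ $19 = $24,297
Ending inventory: 26 @ $19 + 69 @ $16 + 353 @ $11 = $5,481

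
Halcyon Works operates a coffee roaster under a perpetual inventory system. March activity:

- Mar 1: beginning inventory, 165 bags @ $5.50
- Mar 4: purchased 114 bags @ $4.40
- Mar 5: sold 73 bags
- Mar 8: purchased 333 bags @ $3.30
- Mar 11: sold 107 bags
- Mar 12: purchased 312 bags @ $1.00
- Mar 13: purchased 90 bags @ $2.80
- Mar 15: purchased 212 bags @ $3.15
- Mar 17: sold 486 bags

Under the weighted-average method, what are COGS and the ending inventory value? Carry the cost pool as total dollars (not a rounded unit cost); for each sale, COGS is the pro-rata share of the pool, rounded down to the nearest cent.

After Mar 1: 165 on hand, pool $907.50 (≈ $5.5000 each)
After Mar 4: 279 on hand, pool $1,409.10 (≈ $5.0505 each)
Mar 5, sell 73: 73/279 × $1,409.10 → $368.68
After Mar 8: 539 on hand, pool $2,139.32 (≈ $3.9691 each)
Mar 11, sell 107: 107/539 × $2,139.32 → $424.68
After Mar 12: 744 on hand, pool $2,026.64 (≈ $2.7240 each)
After Mar 13: 834 on hand, pool $2,278.64 (≈ $2.7322 each)
After Mar 15: 1046 on hand, pool $2,946.44 (≈ $2.8169 each)
Mar 17, sell 486: 486/1046 × $2,946.44 → $1,368.99
Total COGS = $368.68 + $424.68 + $1,368.99 = $2,162.35
Ending inventory (cost pool remaining) = $1,577.45
Check: goods available $3,739.80 = COGS $2,162.35 + ending $1,577.45

COGS = $2,162.35; ending inventory = $1,577.45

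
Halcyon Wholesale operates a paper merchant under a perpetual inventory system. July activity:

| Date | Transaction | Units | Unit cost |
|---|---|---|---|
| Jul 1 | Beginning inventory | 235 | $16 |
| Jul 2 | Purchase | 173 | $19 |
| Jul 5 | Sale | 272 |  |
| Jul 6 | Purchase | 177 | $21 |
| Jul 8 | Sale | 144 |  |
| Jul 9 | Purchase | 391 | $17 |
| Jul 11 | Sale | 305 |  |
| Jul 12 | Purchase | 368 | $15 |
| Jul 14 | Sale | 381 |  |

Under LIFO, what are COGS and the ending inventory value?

COGS = $18,821; ending inventory = $4,110

Jul 5, 272 sold [LIFO — newest first]: 173 @ $19 + 99 @ $16 = $4,871
Jul 8, 144 sold [LIFO — newest first]: 144 @ $21 = $3,024
Jul 11, 305 sold [LIFO — newest first]: 305 @ $17 = $5,185
Jul 14, 381 sold [LIFO — newest first]: 368 @ $15 + 13 @ $17 = $5,741
Total COGS = $4,871 + $3,024 + $5,185 + $5,741 = $18,821
Ending inventory: 136 @ $16 + 33 @ $21 + 73 @ $17 = $4,110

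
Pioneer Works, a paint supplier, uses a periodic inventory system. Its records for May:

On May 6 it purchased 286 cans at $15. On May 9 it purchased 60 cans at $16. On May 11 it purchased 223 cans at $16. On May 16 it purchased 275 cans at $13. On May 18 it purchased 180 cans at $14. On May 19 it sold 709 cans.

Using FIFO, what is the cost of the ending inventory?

Ending inventory = $4,275

May 19, 709 sold [FIFO — oldest first]: 286 @ $15 + 60 @ $16 + 223 @ $16 + 140 @ $13 = $10,638
Ending inventory: 135 @ $13 + 180 @ $14 = $4,275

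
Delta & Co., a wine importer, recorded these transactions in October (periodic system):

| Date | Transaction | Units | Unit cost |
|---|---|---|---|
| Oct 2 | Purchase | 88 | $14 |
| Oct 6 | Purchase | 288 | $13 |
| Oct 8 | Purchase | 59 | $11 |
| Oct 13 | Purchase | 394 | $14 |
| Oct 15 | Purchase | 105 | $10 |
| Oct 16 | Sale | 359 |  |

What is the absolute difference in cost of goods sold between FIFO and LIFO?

FIFO COGS: 88 @ $14 + 271 @ $13 = $4,755
LIFO COGS: 105 @ $10 + 254 @ $14 = $4,606
Difference = |$4,755 − $4,606| = $149

$149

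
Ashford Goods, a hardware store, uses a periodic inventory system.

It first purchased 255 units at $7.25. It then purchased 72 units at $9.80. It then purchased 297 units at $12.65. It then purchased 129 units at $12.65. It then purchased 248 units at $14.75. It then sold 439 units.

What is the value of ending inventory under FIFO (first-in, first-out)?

Ending inventory = $7,630.10

Sale 1 (439) [FIFO — oldest first]: 255 @ $7.25 + 72 @ $9.80 + 112 @ $12.65 = $3,971.15
Ending inventory: 185 @ $12.65 + 129 @ $12.65 + 248 @ $14.75 = $7,630.10
Check: goods available $11,601.25 = COGS $3,971.15 + ending $7,630.10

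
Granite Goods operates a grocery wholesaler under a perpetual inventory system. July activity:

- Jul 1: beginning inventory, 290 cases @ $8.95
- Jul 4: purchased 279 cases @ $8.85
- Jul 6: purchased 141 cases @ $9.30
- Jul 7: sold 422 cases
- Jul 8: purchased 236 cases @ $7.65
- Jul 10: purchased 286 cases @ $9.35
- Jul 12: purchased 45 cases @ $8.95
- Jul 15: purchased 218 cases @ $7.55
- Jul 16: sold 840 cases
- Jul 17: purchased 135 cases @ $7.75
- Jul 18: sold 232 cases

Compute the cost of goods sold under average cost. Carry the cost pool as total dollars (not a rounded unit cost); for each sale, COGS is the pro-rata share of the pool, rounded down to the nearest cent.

After Jul 1: 290 on hand, pool $2,595.50 (≈ $8.9500 each)
After Jul 4: 569 on hand, pool $5,064.65 (≈ $8.9010 each)
After Jul 6: 710 on hand, pool $6,375.95 (≈ $8.9802 each)
Jul 7, sell 422: 422/710 × $6,375.95 → $3,789.64
After Jul 8: 524 on hand, pool $4,391.71 (≈ $8.3811 each)
After Jul 10: 810 on hand, pool $7,065.81 (≈ $8.7232 each)
After Jul 12: 855 on hand, pool $7,468.56 (≈ $8.7352 each)
After Jul 15: 1073 on hand, pool $9,114.46 (≈ $8.4944 each)
Jul 16, sell 840: 840/1073 × $9,114.46 → $7,135.27
After Jul 17: 368 on hand, pool $3,025.44 (≈ $8.2213 each)
Jul 18, sell 232: 232/368 × $3,025.44 → $1,907.34
Total COGS = $3,789.64 + $7,135.27 + $1,907.34 = $12,832.25
Ending inventory (cost pool remaining) = $1,118.10

COGS = $12,832.25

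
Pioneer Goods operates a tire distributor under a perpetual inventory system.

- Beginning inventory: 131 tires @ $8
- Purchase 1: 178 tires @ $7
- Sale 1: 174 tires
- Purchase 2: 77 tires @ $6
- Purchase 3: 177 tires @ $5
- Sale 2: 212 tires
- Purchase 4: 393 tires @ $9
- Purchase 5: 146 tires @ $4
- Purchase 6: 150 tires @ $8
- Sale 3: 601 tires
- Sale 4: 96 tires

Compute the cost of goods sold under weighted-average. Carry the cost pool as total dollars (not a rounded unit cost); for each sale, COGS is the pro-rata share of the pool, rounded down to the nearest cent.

After Beginning: 131 on hand, pool $1,048.00 (≈ $8.0000 each)
After Purchase 1: 309 on hand, pool $2,294.00 (≈ $7.4239 each)
Sale 1, sell 174: 174/309 × $2,294.00 → $1,291.76
After Purchase 2: 212 on hand, pool $1,464.24 (≈ $6.9068 each)
After Purchase 3: 389 on hand, pool $2,349.24 (≈ $6.0392 each)
Sale 2, sell 212: 212/389 × $2,349.24 → $1,280.30
After Purchase 4: 570 on hand, pool $4,605.94 (≈ $8.0806 each)
After Purchase 5: 716 on hand, pool $5,189.94 (≈ $7.2485 each)
After Purchase 6: 866 on hand, pool $6,389.94 (≈ $7.3787 each)
Sale 3, sell 601: 601/866 × $6,389.94 → $4,434.58
Sale 4, sell 96: 96/265 × $1,955.36 → $708.35
Total COGS = $1,291.76 + $1,280.30 + $4,434.58 + $708.35 = $7,714.99
Ending inventory (cost pool remaining) = $1,247.01
Check: goods available $8,962.00 = COGS $7,714.99 + ending $1,247.01

COGS = $7,714.99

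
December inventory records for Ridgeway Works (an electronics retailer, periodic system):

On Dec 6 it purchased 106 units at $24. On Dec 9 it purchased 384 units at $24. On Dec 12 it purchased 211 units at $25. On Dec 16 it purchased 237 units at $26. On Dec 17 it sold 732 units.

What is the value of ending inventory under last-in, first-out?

Ending inventory = $4,944

Dec 17, 732 sold [LIFO — newest first]: 237 @ $26 + 211 @ $25 + 284 @ $24 = $18,253
Ending inventory: 106 @ $24 + 100 @ $24 = $4,944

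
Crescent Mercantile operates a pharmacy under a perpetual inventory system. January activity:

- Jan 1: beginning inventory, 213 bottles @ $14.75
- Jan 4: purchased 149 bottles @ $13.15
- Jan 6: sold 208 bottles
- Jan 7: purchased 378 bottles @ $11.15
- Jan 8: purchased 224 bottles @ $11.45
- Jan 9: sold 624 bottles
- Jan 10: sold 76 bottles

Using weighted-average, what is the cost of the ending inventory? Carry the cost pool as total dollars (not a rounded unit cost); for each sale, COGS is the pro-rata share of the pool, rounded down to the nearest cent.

Ending inventory = $662.94

After Jan 1: 213 on hand, pool $3,141.75 (≈ $14.7500 each)
After Jan 4: 362 on hand, pool $5,101.10 (≈ $14.0914 each)
Jan 6, sell 208: 208/362 × $5,101.10 → $2,931.01
After Jan 7: 532 on hand, pool $6,384.79 (≈ $12.0015 each)
After Jan 8: 756 on hand, pool $8,949.59 (≈ $11.8381 each)
Jan 9, sell 624: 624/756 × $8,949.59 → $7,386.96
Jan 10, sell 76: 76/132 × $1,562.63 → $899.69
Total COGS = $2,931.01 + $7,386.96 + $899.69 = $11,217.66
Ending inventory (cost pool remaining) = $662.94
Check: goods available $11,880.60 = COGS $11,217.66 + ending $662.94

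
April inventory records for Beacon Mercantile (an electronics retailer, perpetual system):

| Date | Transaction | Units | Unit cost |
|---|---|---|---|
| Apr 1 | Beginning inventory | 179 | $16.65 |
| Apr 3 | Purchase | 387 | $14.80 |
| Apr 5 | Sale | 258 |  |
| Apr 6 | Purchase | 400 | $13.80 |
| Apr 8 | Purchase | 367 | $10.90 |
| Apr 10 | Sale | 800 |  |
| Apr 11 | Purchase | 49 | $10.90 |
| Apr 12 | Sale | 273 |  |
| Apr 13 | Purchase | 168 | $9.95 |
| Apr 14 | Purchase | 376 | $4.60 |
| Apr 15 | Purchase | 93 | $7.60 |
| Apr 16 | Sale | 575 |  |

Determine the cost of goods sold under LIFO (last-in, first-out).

COGS = $21,404.30

Apr 5, 258 sold [LIFO — newest first]: 258 @ $14.80 = $3,818.40
Apr 10, 800 sold [LIFO — newest first]: 367 @ $10.90 + 400 @ $13.80 + 33 @ $14.80 = $10,008.70
Apr 12, 273 sold [LIFO — newest first]: 49 @ $10.90 + 96 @ $14.80 + 128 @ $16.65 = $4,086.10
Apr 16, 575 sold [LIFO — newest first]: 93 @ $7.60 + 376 @ $4.60 + 106 @ $9.95 = $3,491.10
Total COGS = $3,818.40 + $10,008.70 + $4,086.10 + $3,491.10 = $21,404.30
Ending inventory: 51 @ $16.65 + 62 @ $9.95 = $1,466.05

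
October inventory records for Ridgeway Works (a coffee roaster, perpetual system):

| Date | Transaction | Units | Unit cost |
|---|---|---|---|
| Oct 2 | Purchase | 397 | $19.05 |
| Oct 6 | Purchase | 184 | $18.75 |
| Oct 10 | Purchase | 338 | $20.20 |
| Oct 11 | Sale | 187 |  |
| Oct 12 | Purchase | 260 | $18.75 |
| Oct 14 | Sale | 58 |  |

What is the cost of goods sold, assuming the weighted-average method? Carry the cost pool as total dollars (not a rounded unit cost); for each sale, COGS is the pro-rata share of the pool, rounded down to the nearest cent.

After Oct 2: 397 on hand, pool $7,562.85 (≈ $19.0500 each)
After Oct 6: 581 on hand, pool $11,012.85 (≈ $18.9550 each)
After Oct 10: 919 on hand, pool $17,840.45 (≈ $19.4129 each)
Oct 11, sell 187: 187/919 × $17,840.45 → $3,630.21
After Oct 12: 992 on hand, pool $19,085.24 (≈ $19.2392 each)
Oct 14, sell 58: 58/992 × $19,085.24 → $1,115.87
Total COGS = $3,630.21 + $1,115.87 = $4,746.08
Ending inventory (cost pool remaining) = $17,969.37

COGS = $4,746.08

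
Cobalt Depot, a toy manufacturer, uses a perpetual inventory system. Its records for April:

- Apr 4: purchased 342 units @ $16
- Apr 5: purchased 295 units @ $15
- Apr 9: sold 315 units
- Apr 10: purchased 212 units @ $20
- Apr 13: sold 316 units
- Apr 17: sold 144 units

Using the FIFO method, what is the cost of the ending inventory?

Apr 9, 315 sold [FIFO — oldest first]: 315 @ $16 = $5,040
Apr 13, 316 sold [FIFO — oldest first]: 27 @ $16 + 289 @ $15 = $4,767
Apr 17, 144 sold [FIFO — oldest first]: 6 @ $15 + 138 @ $20 = $2,850
Total COGS = $5,040 + $4,767 + $2,850 = $12,657
Ending inventory: 74 @ $20 = $1,480

Ending inventory = $1,480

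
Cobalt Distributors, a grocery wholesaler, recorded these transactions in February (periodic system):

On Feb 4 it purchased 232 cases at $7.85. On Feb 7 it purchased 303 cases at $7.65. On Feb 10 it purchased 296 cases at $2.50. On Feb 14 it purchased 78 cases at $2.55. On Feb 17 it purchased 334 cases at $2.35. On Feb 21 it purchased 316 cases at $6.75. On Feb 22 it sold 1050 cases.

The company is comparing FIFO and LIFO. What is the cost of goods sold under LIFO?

COGS = $4,055.70

FIFO COGS: 232 @ $7.85 + 303 @ $7.65 + 296 @ $2.50 + 78 @ $2.55 + 141 @ $2.35 = $5,409.40
LIFO COGS: 316 @ $6.75 + 334 @ $2.35 + 78 @ $2.55 + 296 @ $2.50 + 26 @ $7.65 = $4,055.70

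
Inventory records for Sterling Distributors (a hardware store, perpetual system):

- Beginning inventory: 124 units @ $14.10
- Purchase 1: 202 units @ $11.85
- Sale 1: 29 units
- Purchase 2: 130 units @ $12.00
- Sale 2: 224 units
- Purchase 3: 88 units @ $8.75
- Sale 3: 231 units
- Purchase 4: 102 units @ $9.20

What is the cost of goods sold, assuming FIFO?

Sale 1 (29) [FIFO — oldest first]: 29 @ $14.10 = $408.90
Sale 2 (224) [FIFO — oldest first]: 95 @ $14.10 + 129 @ $11.85 = $2,868.15
Sale 3 (231) [FIFO — oldest first]: 73 @ $11.85 + 130 @ $12.00 + 28 @ $8.75 = $2,670.05
Total COGS = $408.90 + $2,868.15 + $2,670.05 = $5,947.10
Ending inventory: 60 @ $8.75 + 102 @ $9.20 = $1,463.40

COGS = $5,947.10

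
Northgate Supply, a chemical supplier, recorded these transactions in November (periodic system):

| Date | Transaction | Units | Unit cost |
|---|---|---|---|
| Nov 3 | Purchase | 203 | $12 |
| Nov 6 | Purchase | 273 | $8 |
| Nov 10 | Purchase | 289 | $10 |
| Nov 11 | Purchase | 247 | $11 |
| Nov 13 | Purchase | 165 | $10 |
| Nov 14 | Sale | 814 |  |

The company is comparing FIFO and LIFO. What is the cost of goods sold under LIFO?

FIFO COGS: 203 @ $12 + 273 @ $8 + 289 @ $10 + 49 @ $11 = $8,049
LIFO COGS: 165 @ $10 + 247 @ $11 + 289 @ $10 + 113 @ $8 = $8,161

COGS = $8,161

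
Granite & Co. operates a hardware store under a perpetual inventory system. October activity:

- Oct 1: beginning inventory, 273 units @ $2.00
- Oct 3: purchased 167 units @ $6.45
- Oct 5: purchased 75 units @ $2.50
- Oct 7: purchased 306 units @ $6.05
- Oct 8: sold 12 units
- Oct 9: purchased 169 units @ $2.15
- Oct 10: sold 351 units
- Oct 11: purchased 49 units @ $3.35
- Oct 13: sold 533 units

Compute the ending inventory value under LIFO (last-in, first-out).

Oct 8, 12 sold [LIFO — newest first]: 12 @ $6.05 = $72.60
Oct 10, 351 sold [LIFO — newest first]: 169 @ $2.15 + 182 @ $6.05 = $1,464.45
Oct 13, 533 sold [LIFO — newest first]: 49 @ $3.35 + 112 @ $6.05 + 75 @ $2.50 + 167 @ $6.45 + 130 @ $2.00 = $2,366.40
Total COGS = $72.60 + $1,464.45 + $2,366.40 = $3,903.45
Ending inventory: 143 @ $2.00 = $286.00

Ending inventory = $286.00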